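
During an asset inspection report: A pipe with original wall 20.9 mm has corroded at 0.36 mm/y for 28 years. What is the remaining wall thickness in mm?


Remaining wall = original − CR × time
t = 20.9 − 0.36*28 = 20.9 − 10.08 = 10.82 mm

10.82 mm


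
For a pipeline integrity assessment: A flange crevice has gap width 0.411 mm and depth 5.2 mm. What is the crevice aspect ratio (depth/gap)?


Aspect ratio = depth / gap
Ratio = 5.2 / 0.411 = 12.7

12.7


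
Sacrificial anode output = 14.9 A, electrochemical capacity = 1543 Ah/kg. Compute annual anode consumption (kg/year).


Annual consumption = current * hours per year / capacity
Rate = 14.9 * 8760 / 1543 = 84.6 kg/year

84.6 kg/year


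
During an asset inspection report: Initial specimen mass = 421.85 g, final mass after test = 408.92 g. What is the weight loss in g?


Weight loss = initial − final
WL = 421.85 − 408.92 = 12.93 g

12.93 g


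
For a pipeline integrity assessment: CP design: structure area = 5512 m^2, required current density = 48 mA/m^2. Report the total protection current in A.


I = area * current density, then convert mA → A (÷1000)
I = 5512 * 48 / 1000 = 264.58 A

264.58 A


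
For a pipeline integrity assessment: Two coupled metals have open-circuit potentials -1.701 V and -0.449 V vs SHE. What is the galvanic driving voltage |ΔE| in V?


Driving voltage is the absolute potential difference.
|ΔE| = |-1.701 − (-0.449)| = 1.252 V

1.252 V


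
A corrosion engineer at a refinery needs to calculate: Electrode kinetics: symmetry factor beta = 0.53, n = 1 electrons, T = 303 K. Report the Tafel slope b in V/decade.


Apply the Tafel slope relation: b = 2.303*R*T/(beta*n*F)
Numerator: 2.303 * 8.314 * 303 = 5801.58
Denominator: 0.53 * 1 * 96485 = 51137.05
b = 5801.58 / 51137.05 = 0.1135 V/decade

0.1135 V/decade


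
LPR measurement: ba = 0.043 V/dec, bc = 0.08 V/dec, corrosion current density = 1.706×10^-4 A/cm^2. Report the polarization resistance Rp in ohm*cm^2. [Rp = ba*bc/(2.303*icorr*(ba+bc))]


Apply the Stern-Geary equation: Rp = ba*bc / (2.303*icorr*(ba+bc))
ba*bc = 0.043*0.08 = 0.00344
ba+bc = 0.123; 2.303*icorr*(ba+bc) = 2.303*1.706×10^-4*0.123 = 4.8325691×10^-5
Rp = 0.00344 / 4.8325691×10^-5 = 71.18 ohm*cm^2

71.18 ohm*cm^2


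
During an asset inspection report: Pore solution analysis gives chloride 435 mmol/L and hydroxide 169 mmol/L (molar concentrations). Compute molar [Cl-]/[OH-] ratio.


Threshold parameter = [Cl-] / [OH-] (molar basis; both in mmol/L, so units cancel)
Ratio = 435 / 169 = 2.57

2.57


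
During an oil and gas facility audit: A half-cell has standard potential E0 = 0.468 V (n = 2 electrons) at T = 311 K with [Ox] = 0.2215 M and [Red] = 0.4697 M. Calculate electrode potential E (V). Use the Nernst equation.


Apply the Nernst equation: E = E0 + (RT/nF)*ln([Ox]/[Red])
Step 1: RT/nF = 8.314*311/(2*96485) = 0.01339925 V
Step 2: [Ox]/[Red] = 0.2215/0.4697 = 0.471578
Step 3: ln(0.471578) = -0.751671
Step 4: correction = 0.01339925 * -0.751671 = -0.01 V
E = 0.468 + -0.01 = 0.458 V

0.458 V


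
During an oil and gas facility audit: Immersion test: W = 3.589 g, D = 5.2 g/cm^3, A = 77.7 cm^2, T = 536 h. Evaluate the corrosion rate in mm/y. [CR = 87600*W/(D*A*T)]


Apply the mm/y weight-loss relation: CR = 87600 * W / (D * A * T)
Numerator: 87600 * 3.589 = 314396.4
Denominator: 5.2 * 77.7 * 536 = 216565.44
CR = 314396.4 / 216565.44 = 1.45174 mm/y

1.45174 mm/y


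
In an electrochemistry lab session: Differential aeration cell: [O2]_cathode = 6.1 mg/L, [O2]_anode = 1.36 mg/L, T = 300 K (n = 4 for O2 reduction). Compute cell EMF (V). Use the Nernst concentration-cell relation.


Apply the Nernst concentration-cell relation: E = (RT/nF)*ln(C_cathode/C_anode)
RT/nF = 8.314*300/(4*96485) = 0.00646266 V
ln(6.1/1.36) = 1.5008
E = 0.00646266 * 1.5008 = 0.0097 V

0.0097 V


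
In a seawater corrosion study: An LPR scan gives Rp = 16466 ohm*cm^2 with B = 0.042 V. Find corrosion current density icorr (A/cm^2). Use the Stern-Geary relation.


Apply the Stern-Geary relation: icorr = B / Rp
icorr = 0.042 / 16466 = 2.551×10^-6 A/cm^2

2.551×10^-6 A/cm^2


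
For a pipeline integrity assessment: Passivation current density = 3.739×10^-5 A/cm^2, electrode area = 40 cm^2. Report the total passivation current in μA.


I = i_pass * A, then convert A → μA (×10^6)
I = 3.739×10^-5 * 40 * 10^6 = 1495.6 μA

1495.6 μA


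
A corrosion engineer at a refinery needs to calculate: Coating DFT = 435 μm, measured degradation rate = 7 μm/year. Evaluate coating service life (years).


Service life = thickness / degradation rate
Life = 435 / 7 = 62.1 years

62.1 years


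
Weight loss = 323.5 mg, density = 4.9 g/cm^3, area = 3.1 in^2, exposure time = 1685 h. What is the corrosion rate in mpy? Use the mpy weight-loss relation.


Apply the mpy weight-loss relation: CR = 534 * W / (D * A * T)
Numerator: 534 * 323.5 = 172749.0
Denominator: 4.9 * 3.1 * 1685 = 25595.15
CR = 172749.0 / 25595.15 = 6.749 mpy

6.749 mpy


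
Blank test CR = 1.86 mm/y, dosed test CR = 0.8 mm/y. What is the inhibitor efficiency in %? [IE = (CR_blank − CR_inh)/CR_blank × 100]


Apply the inhibitor-efficiency definition: IE = (CR_blank − CR_inh)/CR_blank × 100
IE = (1.86 − 0.8) / 1.86 × 100
IE = 1.06 / 1.86 × 100 = 57.0 %

57.0 %


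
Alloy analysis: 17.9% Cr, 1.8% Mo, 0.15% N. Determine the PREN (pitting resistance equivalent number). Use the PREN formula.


Apply the PREN formula: PREN = Cr + 3.3*Mo + 16*N
PREN = 17.9 + 3.3*1.8 + 16*0.15
PREN = 17.9 + 5.94 + 2.4 = 26.24

26.24


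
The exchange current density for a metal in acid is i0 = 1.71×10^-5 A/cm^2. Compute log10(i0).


i0 = 1.71×10^-5 A/cm^2
log10(i0) = -4.767

-4.767


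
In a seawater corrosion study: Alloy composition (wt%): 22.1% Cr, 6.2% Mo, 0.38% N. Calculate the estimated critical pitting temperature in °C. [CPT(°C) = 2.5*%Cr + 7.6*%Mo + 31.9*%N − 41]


Apply the ASTM G48 empirical CPT estimate: CPT(°C) = 2.5*%Cr + 7.6*%Mo + 31.9*%N − 41
2.5*22.1 = 55.25; 7.6*6.2 = 47.12; 31.9*0.38 = 12.122
CPT = 55.25 + 47.12 + 12.122 − 41 = 73.492 °C
Rounded to 0.1 °C: CPT ≈ 73.5 °C

73.5 °C


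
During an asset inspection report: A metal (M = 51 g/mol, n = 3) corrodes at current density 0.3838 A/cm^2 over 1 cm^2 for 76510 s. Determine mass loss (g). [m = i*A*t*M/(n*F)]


Apply Faraday's law: m = i*A*t*M / (n*F)
Total charge passed Q = i*A*t = 0.3838*1*76510 = 29364.538 C
m = Q*M/(n*F) = 29364.538*51/(3*96485) = 5.174 g

5.174 g


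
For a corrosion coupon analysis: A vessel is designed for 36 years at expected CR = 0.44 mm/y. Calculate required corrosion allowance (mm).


Corrosion allowance = CR × design life
CA = 0.44 * 36 = 15.84 mm

15.84 mm


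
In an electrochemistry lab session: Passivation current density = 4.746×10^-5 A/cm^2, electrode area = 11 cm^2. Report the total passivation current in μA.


I = i_pass * A, then convert A → μA (×10^6)
I = 4.746×10^-5 * 11 * 10^6 = 522.06 μA

522.06 μA


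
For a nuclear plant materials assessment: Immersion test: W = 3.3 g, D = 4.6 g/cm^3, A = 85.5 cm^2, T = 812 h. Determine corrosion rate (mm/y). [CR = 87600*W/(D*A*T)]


Apply the mm/y weight-loss relation: CR = 87600 * W / (D * A * T)
Numerator: 87600 * 3.3 = 289080.0
Denominator: 4.6 * 85.5 * 812 = 319359.6
CR = 289080.0 / 319359.6 = 0.905187 mm/y

0.905187 mm/y


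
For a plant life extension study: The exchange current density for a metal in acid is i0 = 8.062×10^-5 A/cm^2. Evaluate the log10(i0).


i0 = 8.062×10^-5 A/cm^2
log10(i0) = -4.094

-4.094


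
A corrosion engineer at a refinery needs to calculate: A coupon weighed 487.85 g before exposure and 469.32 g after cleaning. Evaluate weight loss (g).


Weight loss = initial − final
WL = 487.85 − 469.32 = 18.53 g

18.53 g


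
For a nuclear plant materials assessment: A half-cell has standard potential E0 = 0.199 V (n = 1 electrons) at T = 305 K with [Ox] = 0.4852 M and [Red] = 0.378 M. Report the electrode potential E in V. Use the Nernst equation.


Apply the Nernst equation: E = E0 + (RT/nF)*ln([Ox]/[Red])
Step 1: RT/nF = 8.314*305/(1*96485) = 0.02628149 V
Step 2: [Ox]/[Red] = 0.4852/0.378 = 1.283598
Step 3: ln(1.283598) = 0.249667
Step 4: correction = 0.02628149 * 0.249667 = 0.0066 V
E = 0.199 + 0.0066 = 0.2056 V

0.2056 V


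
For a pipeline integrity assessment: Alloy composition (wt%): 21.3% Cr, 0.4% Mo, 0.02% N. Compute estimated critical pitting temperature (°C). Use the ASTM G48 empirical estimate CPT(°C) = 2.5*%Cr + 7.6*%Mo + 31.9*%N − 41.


Apply the ASTM G48 empirical CPT estimate: CPT(°C) = 2.5*%Cr + 7.6*%Mo + 31.9*%N − 41
2.5*21.3 = 53.25; 7.6*0.4 = 3.04; 31.9*0.02 = 0.638
CPT = 53.25 + 3.04 + 0.638 − 41 = 15.928 °C
Rounded to 0.1 °C: CPT ≈ 15.9 °C

15.9 °C


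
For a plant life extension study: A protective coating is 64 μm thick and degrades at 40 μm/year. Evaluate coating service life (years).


Service life = thickness / degradation rate
Life = 64 / 40 = 1.6 years

1.6 years


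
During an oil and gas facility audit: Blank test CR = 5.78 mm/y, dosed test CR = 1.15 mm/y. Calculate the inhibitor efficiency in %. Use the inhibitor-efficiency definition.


Apply the inhibitor-efficiency definition: IE = (CR_blank − CR_inh)/CR_blank × 100
IE = (5.78 − 1.15) / 5.78 × 100
IE = 4.63 / 5.78 × 100 = 80.1 %

80.1 %


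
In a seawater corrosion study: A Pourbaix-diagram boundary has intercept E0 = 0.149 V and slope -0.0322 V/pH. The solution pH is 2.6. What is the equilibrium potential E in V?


Apply the Pourbaix line equation: E = E0 + slope*pH
E = 0.149 + (-0.0322)*2.6 = 0.149 + (-0.08372) = 0.06528 V
Rounded to 4 decimal places: E = 0.0653 V

0.0653 V


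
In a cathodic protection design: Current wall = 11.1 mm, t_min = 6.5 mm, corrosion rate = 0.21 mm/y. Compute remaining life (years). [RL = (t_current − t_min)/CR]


Apply the remaining-life relation: RL = (t_current − t_min) / CR
RL = (11.1 − 6.5) / 0.21 = 4.6 / 0.21 = 21.9 years

21.9 years


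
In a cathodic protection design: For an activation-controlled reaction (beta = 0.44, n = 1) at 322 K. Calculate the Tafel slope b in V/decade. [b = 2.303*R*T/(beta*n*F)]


Apply the Tafel slope relation: b = 2.303*R*T/(beta*n*F)
Numerator: 2.303 * 8.314 * 322 = 6165.38
Denominator: 0.44 * 1 * 96485 = 42453.4
b = 6165.38 / 42453.4 = 0.145 V/decade

0.145 V/decade


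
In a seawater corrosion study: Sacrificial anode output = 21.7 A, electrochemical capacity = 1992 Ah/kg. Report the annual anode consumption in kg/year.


Annual consumption = current * hours per year / capacity
Rate = 21.7 * 8760 / 1992 = 95.4 kg/year

95.4 kg/year


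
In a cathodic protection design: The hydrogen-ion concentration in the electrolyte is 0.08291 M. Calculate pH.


pH = −log10[H+]
pH = −log10(0.08291) = 1.08

1.08


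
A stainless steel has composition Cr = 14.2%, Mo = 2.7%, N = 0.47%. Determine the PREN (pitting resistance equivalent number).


Apply the PREN formula: PREN = Cr + 3.3*Mo + 16*N
PREN = 14.2 + 3.3*2.7 + 16*0.47
PREN = 14.2 + 8.91 + 7.52 = 30.63

30.63


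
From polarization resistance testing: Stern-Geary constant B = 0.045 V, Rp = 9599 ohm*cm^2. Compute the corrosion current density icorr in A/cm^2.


Apply the Stern-Geary relation: icorr = B / Rp
icorr = 0.045 / 9599 = 4.688×10^-6 A/cm^2

4.688×10^-6 A/cm^2


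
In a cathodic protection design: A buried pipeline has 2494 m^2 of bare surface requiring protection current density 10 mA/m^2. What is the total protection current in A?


I = area * current density, then convert mA → A (÷1000)
I = 2494 * 10 / 1000 = 24.94 A

24.94 A


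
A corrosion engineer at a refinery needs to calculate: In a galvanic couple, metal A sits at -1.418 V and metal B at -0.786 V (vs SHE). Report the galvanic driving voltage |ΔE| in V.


Driving voltage is the absolute potential difference.
|ΔE| = |-1.418 − (-0.786)| = 0.632 V

0.632 V


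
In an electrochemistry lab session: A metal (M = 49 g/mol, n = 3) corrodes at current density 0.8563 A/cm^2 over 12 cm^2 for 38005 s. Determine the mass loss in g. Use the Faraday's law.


Apply Faraday's law: m = i*A*t*M / (n*F)
Total charge passed Q = i*A*t = 0.8563*12*38005 = 390524.178 C
m = Q*M/(n*F) = 390524.178*49/(3*96485) = 66.10936 g

66.10936 g


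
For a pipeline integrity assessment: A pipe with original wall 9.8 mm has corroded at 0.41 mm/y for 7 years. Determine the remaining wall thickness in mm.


Remaining wall = original − CR × time
t = 9.8 − 0.41*7 = 9.8 − 2.87 = 6.93 mm

6.93 mm


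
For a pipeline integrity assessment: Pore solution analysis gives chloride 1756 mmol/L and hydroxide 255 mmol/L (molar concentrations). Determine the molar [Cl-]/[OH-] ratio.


Threshold parameter = [Cl-] / [OH-] (molar basis; both in mmol/L, so units cancel)
Ratio = 1756 / 255 = 6.89

6.89


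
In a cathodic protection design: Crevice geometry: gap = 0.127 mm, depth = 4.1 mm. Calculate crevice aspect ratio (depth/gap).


Aspect ratio = depth / gap
Ratio = 4.1 / 0.127 = 32.3

32.3


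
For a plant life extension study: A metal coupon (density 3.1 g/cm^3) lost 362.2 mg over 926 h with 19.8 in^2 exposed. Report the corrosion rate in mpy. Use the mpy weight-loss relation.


Apply the mpy weight-loss relation: CR = 534 * W / (D * A * T)
Numerator: 534 * 362.2 = 193414.8
Denominator: 3.1 * 19.8 * 926 = 56837.88
CR = 193414.8 / 56837.88 = 3.403 mpy

3.403 mpy


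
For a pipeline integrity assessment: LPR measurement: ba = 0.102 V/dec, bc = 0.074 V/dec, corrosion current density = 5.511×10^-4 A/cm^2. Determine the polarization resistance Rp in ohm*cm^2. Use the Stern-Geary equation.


Apply the Stern-Geary equation: Rp = ba*bc / (2.303*icorr*(ba+bc))
ba*bc = 0.102*0.074 = 0.007548
ba+bc = 0.176; 2.303*icorr*(ba+bc) = 2.303*5.511×10^-4*0.176 = 2.2337626×10^-4
Rp = 0.007548 / 2.2337626×10^-4 = 33.79 ohm*cm^2

33.79 ohm*cm^2


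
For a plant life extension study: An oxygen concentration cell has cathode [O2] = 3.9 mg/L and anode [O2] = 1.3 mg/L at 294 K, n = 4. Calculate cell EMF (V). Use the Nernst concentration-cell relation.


Apply the Nernst concentration-cell relation: E = (RT/nF)*ln(C_cathode/C_anode)
RT/nF = 8.314*294/(4*96485) = 0.00633341 V
ln(3.9/1.3) = 1.09861
E = 0.00633341 * 1.09861 = 0.00696 V

0.00696 V


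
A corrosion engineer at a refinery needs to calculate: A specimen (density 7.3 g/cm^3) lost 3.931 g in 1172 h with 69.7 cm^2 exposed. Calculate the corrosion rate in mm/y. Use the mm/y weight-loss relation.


Apply the mm/y weight-loss relation: CR = 87600 * W / (D * A * T)
Numerator: 87600 * 3.931 = 344355.6
Denominator: 7.3 * 69.7 * 1172 = 596325.32
CR = 344355.6 / 596325.32 = 0.57746 mm/y

0.57746 mm/y


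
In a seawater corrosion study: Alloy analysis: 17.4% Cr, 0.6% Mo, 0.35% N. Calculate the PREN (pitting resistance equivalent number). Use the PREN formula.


Apply the PREN formula: PREN = Cr + 3.3*Mo + 16*N
PREN = 17.4 + 3.3*0.6 + 16*0.35
PREN = 17.4 + 1.98 + 5.6 = 24.98

24.98


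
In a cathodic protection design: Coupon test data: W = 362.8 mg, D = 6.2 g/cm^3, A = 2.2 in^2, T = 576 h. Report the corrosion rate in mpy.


Apply the mpy weight-loss relation: CR = 534 * W / (D * A * T)
Numerator: 534 * 362.8 = 193735.2
Denominator: 6.2 * 2.2 * 576 = 7856.64
CR = 193735.2 / 7856.64 = 24.65879 mpy

24.65879 mpy


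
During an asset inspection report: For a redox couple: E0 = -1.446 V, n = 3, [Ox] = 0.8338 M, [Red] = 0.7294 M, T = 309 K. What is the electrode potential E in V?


Apply the Nernst equation: E = E0 + (RT/nF)*ln([Ox]/[Red])
Step 1: RT/nF = 8.314*309/(3*96485) = 0.00887539 V
Step 2: [Ox]/[Red] = 0.8338/0.7294 = 1.143131
Step 3: ln(1.143131) = 0.133771
Step 4: correction = 0.00887539 * 0.133771 = 0.001 V
E = -1.446 + 0.001 = -1.445 V

-1.445 V


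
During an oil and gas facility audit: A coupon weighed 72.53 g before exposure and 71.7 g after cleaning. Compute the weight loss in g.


Weight loss = initial − final
WL = 72.53 − 71.7 = 0.83 g

0.83 g


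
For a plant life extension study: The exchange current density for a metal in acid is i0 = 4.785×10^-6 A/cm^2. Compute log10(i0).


i0 = 4.785×10^-6 A/cm^2
log10(i0) = -5.32

-5.32


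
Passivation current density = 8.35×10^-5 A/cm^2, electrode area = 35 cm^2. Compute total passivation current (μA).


I = i_pass * A, then convert A → μA (×10^6)
I = 8.35×10^-5 * 35 * 10^6 = 2922.5 μA

2922.5 μA


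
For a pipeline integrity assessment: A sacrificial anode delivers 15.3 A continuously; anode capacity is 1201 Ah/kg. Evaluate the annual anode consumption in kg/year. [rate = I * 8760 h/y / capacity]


Annual consumption = current * hours per year / capacity
Rate = 15.3 * 8760 / 1201 = 111.6 kg/year

111.6 kg/year


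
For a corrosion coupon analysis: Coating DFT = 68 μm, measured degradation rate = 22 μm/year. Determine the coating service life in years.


Service life = thickness / degradation rate
Life = 68 / 22 = 3.1 years

3.1 years


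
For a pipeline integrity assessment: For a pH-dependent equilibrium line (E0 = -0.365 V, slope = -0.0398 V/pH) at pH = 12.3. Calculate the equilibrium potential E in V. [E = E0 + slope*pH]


Apply the Pourbaix line equation: E = E0 + slope*pH
E = -0.365 + (-0.0398)*12.3 = -0.365 + (-0.48954) = -0.85454 V
Rounded to 3 decimal places: E = -0.855 V

-0.855 V


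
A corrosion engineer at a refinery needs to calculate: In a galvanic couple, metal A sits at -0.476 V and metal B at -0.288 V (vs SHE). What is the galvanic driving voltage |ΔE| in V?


Driving voltage is the absolute potential difference.
|ΔE| = |-0.476 − (-0.288)| = 0.188 V

0.188 V


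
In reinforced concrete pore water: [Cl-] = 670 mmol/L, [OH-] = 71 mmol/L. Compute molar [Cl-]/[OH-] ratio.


Threshold parameter = [Cl-] / [OH-] (molar basis; both in mmol/L, so units cancel)
Ratio = 670 / 71 = 9.44

9.44


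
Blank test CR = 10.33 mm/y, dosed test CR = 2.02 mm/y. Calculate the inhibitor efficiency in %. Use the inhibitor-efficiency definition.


Apply the inhibitor-efficiency definition: IE = (CR_blank − CR_inh)/CR_blank × 100
IE = (10.33 − 2.02) / 10.33 × 100
IE = 8.31 / 10.33 × 100 = 80.4 %

80.4 %


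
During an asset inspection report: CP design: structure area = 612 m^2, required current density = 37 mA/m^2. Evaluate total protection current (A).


I = area * current density, then convert mA → A (÷1000)
I = 612 * 37 / 1000 = 22.64 A

22.64 A


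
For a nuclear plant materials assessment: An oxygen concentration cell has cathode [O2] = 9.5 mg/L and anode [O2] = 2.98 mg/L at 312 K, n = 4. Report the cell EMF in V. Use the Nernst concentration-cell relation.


Apply the Nernst concentration-cell relation: E = (RT/nF)*ln(C_cathode/C_anode)
RT/nF = 8.314*312/(4*96485) = 0.00672117 V
ln(9.5/2.98) = 1.15937
E = 0.00672117 * 1.15937 = 0.00779 V

0.00779 V


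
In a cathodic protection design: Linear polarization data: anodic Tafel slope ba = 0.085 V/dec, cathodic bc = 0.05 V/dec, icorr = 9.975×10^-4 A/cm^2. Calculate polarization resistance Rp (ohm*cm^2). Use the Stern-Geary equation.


Apply the Stern-Geary equation: Rp = ba*bc / (2.303*icorr*(ba+bc))
ba*bc = 0.085*0.05 = 0.00425
ba+bc = 0.135; 2.303*icorr*(ba+bc) = 2.303*9.975×10^-4*0.135 = 3.1012774×10^-4
Rp = 0.00425 / 3.1012774×10^-4 = 13.7 ohm*cm^2

13.7 ohm*cm^2


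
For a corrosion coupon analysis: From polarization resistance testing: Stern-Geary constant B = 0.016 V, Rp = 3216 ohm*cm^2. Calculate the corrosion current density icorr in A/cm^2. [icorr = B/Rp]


Apply the Stern-Geary relation: icorr = B / Rp
icorr = 0.016 / 3216 = 4.975×10^-6 A/cm^2

4.975×10^-6 A/cm^2


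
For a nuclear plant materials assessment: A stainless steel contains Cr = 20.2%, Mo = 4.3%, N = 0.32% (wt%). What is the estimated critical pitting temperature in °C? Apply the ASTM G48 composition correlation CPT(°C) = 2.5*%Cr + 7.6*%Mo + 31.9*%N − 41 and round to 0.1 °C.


Apply the ASTM G48 empirical CPT estimate: CPT(°C) = 2.5*%Cr + 7.6*%Mo + 31.9*%N − 41
2.5*20.2 = 50.5; 7.6*4.3 = 32.68; 31.9*0.32 = 10.208
CPT = 50.5 + 32.68 + 10.208 − 41 = 52.388 °C
Rounded to 0.1 °C: CPT ≈ 52.4 °C

52.4 °C


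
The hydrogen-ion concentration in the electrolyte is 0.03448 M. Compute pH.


pH = −log10[H+]
pH = −log10(0.03448) = 1.46

1.46


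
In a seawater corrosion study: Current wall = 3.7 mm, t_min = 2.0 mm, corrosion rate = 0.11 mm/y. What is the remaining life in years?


Apply the remaining-life relation: RL = (t_current − t_min) / CR
RL = (3.7 − 2.0) / 0.11 = 1.7 / 0.11 = 15.5 years

15.5 years


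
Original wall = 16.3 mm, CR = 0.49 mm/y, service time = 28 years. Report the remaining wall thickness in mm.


Remaining wall = original − CR × time
t = 16.3 − 0.49*28 = 16.3 − 13.72 = 2.58 mm

2.58 mm


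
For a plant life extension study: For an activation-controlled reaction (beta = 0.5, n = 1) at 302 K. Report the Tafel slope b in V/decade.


Apply the Tafel slope relation: b = 2.303*R*T/(beta*n*F)
Numerator: 2.303 * 8.314 * 302 = 5782.44
Denominator: 0.5 * 1 * 96485 = 48242.5
b = 5782.44 / 48242.5 = 0.1199 V/decade

0.1199 V/decade


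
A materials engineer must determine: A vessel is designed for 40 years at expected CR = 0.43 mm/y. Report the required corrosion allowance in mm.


Corrosion allowance = CR × design life
CA = 0.43 * 40 = 17.2 mm

17.2 mm


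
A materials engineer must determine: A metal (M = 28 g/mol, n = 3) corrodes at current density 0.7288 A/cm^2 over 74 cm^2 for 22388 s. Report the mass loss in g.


Apply Faraday's law: m = i*A*t*M / (n*F)
Total charge passed Q = i*A*t = 0.7288*74*22388 = 1207411.7056 C
m = Q*M/(n*F) = 1207411.7056*28/(3*96485) = 116.797 g

116.797 g


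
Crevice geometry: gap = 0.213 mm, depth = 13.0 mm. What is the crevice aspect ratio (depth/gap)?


Aspect ratio = depth / gap
Ratio = 13.0 / 0.213 = 61.0

61.0


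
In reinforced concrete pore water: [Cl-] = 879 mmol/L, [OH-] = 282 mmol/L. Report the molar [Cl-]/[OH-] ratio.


Threshold parameter = [Cl-] / [OH-] (molar basis; both in mmol/L, so units cancel)
Ratio = 879 / 282 = 3.12

3.12


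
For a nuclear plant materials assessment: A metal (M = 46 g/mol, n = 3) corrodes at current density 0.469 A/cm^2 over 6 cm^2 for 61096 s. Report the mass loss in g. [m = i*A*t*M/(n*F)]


Apply Faraday's law: m = i*A*t*M / (n*F)
Total charge passed Q = i*A*t = 0.469*6*61096 = 171924.144 C
m = Q*M/(n*F) = 171924.144*46/(3*96485) = 27.32207 g

27.32207 g


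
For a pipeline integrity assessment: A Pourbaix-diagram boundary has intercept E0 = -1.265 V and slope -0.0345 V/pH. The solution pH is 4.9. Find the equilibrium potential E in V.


Apply the Pourbaix line equation: E = E0 + slope*pH
E = -1.265 + (-0.0345)*4.9 = -1.265 + (-0.16905) = -1.43405 V
Rounded to 3 decimal places: E = -1.434 V

-1.434 V


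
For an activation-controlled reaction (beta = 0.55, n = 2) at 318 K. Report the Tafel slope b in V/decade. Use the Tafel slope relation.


Apply the Tafel slope relation: b = 2.303*R*T/(beta*n*F)
Numerator: 2.303 * 8.314 * 318 = 6088.79
Denominator: 0.55 * 2 * 96485 = 106133.5
b = 6088.79 / 106133.5 = 0.057 V/decade

0.057 V/decade


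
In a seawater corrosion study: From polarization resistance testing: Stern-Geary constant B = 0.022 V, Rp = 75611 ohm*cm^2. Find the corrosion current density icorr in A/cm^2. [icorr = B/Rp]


Apply the Stern-Geary relation: icorr = B / Rp
icorr = 0.022 / 75611 = 2.91×10^-7 A/cm^2

2.91×10^-7 A/cm^2


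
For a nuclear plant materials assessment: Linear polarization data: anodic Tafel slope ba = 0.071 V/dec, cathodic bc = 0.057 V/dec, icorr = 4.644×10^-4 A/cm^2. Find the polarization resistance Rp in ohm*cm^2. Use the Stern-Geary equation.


Apply the Stern-Geary equation: Rp = ba*bc / (2.303*icorr*(ba+bc))
ba*bc = 0.071*0.057 = 0.004047
ba+bc = 0.128; 2.303*icorr*(ba+bc) = 2.303*4.644×10^-4*0.128 = 1.3689769×10^-4
Rp = 0.004047 / 1.3689769×10^-4 = 29.6 ohm*cm^2

29.6 ohm*cm^2


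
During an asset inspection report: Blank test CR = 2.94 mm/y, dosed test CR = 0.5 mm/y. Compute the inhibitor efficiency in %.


Apply the inhibitor-efficiency definition: IE = (CR_blank − CR_inh)/CR_blank × 100
IE = (2.94 − 0.5) / 2.94 × 100
IE = 2.44 / 2.94 × 100 = 83.0 %

83.0 %


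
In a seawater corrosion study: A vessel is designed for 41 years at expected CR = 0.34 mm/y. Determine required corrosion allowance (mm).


Corrosion allowance = CR × design life
CA = 0.34 * 41 = 13.94 mm

13.94 mm


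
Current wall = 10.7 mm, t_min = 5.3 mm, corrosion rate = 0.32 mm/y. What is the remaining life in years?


Apply the remaining-life relation: RL = (t_current − t_min) / CR
RL = (10.7 − 5.3) / 0.32 = 5.4 / 0.32 = 16.9 years

16.9 years


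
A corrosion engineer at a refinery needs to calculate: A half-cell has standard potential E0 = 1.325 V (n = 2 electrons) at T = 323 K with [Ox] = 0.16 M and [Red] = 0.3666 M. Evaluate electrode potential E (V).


Apply the Nernst equation: E = E0 + (RT/nF)*ln([Ox]/[Red])
Step 1: RT/nF = 8.314*323/(2*96485) = 0.01391627 V
Step 2: [Ox]/[Red] = 0.16/0.3666 = 0.436443
Step 3: ln(0.436443) = -0.829097
Step 4: correction = 0.01391627 * -0.829097 = -0.012 V
E = 1.325 + -0.012 = 1.313 V

1.313 V


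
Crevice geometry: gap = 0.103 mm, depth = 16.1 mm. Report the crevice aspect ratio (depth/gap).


Aspect ratio = depth / gap
Ratio = 16.1 / 0.103 = 156.3

156.3


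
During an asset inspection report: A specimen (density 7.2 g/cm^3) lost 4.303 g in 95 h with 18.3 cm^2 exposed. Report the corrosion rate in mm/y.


Apply the mm/y weight-loss relation: CR = 87600 * W / (D * A * T)
Numerator: 87600 * 4.303 = 376942.8
Denominator: 7.2 * 18.3 * 95 = 12517.2
CR = 376942.8 / 12517.2 = 30.114 mm/y

30.114 mm/y


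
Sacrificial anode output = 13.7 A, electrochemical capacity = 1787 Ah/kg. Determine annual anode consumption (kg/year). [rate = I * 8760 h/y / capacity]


Annual consumption = current * hours per year / capacity
Rate = 13.7 * 8760 / 1787 = 67.2 kg/year

67.2 kg/year


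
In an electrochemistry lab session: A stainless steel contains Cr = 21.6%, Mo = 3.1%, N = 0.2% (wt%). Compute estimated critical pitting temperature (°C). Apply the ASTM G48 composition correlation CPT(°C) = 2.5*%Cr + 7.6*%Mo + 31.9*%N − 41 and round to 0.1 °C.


Apply the ASTM G48 empirical CPT estimate: CPT(°C) = 2.5*%Cr + 7.6*%Mo + 31.9*%N − 41
2.5*21.6 = 54; 7.6*3.1 = 23.56; 31.9*0.2 = 6.38
CPT = 54 + 23.56 + 6.38 − 41 = 42.94 °C
Rounded to 0.1 °C: CPT ≈ 42.9 °C

42.9 °C


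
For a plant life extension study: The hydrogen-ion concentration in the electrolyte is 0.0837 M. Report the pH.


pH = −log10[H+]
pH = −log10(0.0837) = 1.08

1.08


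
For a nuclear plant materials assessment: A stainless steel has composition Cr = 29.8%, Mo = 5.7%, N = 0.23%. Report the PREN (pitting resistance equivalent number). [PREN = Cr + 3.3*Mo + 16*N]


Apply the PREN formula: PREN = Cr + 3.3*Mo + 16*N
PREN = 29.8 + 3.3*5.7 + 16*0.23
PREN = 29.8 + 18.81 + 3.68 = 52.29

52.29


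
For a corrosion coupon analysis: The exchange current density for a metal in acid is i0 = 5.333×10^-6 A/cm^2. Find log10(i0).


i0 = 5.333×10^-6 A/cm^2
log10(i0) = -5.273

-5.273


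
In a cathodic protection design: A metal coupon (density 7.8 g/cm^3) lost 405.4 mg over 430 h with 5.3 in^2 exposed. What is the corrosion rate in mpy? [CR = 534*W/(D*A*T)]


Apply the mpy weight-loss relation: CR = 534 * W / (D * A * T)
Numerator: 534 * 405.4 = 216483.6
Denominator: 7.8 * 5.3 * 430 = 17776.2
CR = 216483.6 / 17776.2 = 12.1783 mpy

12.1783 mpy


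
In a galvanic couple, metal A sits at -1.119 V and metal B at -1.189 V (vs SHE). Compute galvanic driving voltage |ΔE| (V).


Driving voltage is the absolute potential difference.
|ΔE| = |-1.119 − (-1.189)| = 0.07 V

0.07 V


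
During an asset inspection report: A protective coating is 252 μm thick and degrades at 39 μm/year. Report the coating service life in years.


Service life = thickness / degradation rate
Life = 252 / 39 = 6.5 years

6.5 years


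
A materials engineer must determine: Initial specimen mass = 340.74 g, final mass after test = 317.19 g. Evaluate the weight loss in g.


Weight loss = initial − final
WL = 340.74 − 317.19 = 23.55 g

23.55 g


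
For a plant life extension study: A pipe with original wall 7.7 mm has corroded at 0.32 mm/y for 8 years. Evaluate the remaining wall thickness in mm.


Remaining wall = original − CR × time
t = 7.7 − 0.32*8 = 7.7 − 2.56 = 5.14 mm

5.14 mm


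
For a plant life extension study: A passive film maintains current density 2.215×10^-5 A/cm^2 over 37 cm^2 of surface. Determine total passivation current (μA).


I = i_pass * A, then convert A → μA (×10^6)
I = 2.215×10^-5 * 37 * 10^6 = 819.55 μA

819.55 μA


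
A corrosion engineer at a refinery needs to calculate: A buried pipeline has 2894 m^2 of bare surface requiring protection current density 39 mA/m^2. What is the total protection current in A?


I = area * current density, then convert mA → A (÷1000)
I = 2894 * 39 / 1000 = 112.87 A

112.87 A


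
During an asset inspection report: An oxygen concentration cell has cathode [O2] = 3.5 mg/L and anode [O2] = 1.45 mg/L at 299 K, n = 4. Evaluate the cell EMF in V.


Apply the Nernst concentration-cell relation: E = (RT/nF)*ln(C_cathode/C_anode)
RT/nF = 8.314*299/(4*96485) = 0.00644112 V
ln(3.5/1.45) = 0.8812
E = 0.00644112 * 0.8812 = 0.00568 V

0.00568 V


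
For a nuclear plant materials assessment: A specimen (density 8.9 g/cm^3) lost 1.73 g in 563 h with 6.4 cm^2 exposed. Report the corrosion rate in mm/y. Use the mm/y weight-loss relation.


Apply the mm/y weight-loss relation: CR = 87600 * W / (D * A * T)
Numerator: 87600 * 1.73 = 151548.0
Denominator: 8.9 * 6.4 * 563 = 32068.48
CR = 151548.0 / 32068.48 = 4.7258 mm/y

4.7258 mm/y


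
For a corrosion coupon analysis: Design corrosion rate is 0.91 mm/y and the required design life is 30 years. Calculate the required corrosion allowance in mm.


Corrosion allowance = CR × design life
CA = 0.91 * 30 = 27.3 mm

27.3 mm


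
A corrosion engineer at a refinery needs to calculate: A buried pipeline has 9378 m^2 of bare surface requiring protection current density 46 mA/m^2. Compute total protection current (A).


I = area * current density, then convert mA → A (÷1000)
I = 9378 * 46 / 1000 = 431.39 A

431.39 A


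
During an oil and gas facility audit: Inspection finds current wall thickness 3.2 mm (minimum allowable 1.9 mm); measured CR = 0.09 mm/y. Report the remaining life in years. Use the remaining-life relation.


Apply the remaining-life relation: RL = (t_current − t_min) / CR
RL = (3.2 − 1.9) / 0.09 = 1.3 / 0.09 = 14.4 years

14.4 years


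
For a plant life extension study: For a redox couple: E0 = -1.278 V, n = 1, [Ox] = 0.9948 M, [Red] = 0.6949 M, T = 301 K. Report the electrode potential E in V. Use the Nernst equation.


Apply the Nernst equation: E = E0 + (RT/nF)*ln([Ox]/[Red])
Step 1: RT/nF = 8.314*301/(1*96485) = 0.02593682 V
Step 2: [Ox]/[Red] = 0.9948/0.6949 = 1.431573
Step 3: ln(1.431573) = 0.358774
Step 4: correction = 0.02593682 * 0.358774 = 0.009 V
E = -1.278 + 0.009 = -1.269 V

-1.269 V


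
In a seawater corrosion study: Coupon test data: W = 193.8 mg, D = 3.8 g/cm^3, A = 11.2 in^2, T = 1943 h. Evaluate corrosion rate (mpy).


Apply the mpy weight-loss relation: CR = 534 * W / (D * A * T)
Numerator: 534 * 193.8 = 103489.2
Denominator: 3.8 * 11.2 * 1943 = 82694.08
CR = 103489.2 / 82694.08 = 1.25147 mpy

1.25147 mpy


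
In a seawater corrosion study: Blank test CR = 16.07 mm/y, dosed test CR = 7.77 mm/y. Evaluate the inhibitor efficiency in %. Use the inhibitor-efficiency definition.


Apply the inhibitor-efficiency definition: IE = (CR_blank − CR_inh)/CR_blank × 100
IE = (16.07 − 7.77) / 16.07 × 100
IE = 8.3 / 16.07 × 100 = 51.6 %

51.6 %


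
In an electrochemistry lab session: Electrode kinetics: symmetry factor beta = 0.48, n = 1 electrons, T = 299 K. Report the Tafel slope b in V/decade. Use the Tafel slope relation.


Apply the Tafel slope relation: b = 2.303*R*T/(beta*n*F)
Numerator: 2.303 * 8.314 * 299 = 5725.0
Denominator: 0.48 * 1 * 96485 = 46312.8
b = 5725.0 / 46312.8 = 0.124 V/decade

0.124 V/decade


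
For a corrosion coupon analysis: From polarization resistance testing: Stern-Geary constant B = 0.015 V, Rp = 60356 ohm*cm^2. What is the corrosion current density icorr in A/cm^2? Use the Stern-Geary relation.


Apply the Stern-Geary relation: icorr = B / Rp
icorr = 0.015 / 60356 = 2.485×10^-7 A/cm^2

2.485×10^-7 A/cm^2


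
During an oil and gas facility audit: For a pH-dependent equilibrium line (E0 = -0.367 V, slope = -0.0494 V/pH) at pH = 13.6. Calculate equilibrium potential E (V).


Apply the Pourbaix line equation: E = E0 + slope*pH
E = -0.367 + (-0.0494)*13.6 = -0.367 + (-0.67184) = -1.03884 V
Rounded to 3 decimal places: E = -1.039 V

-1.039 V


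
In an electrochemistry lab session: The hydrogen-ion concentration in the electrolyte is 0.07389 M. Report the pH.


pH = −log10[H+]
pH = −log10(0.07389) = 1.13

1.13


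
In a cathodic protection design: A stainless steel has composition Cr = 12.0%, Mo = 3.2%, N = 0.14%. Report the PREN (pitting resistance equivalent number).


Apply the PREN formula: PREN = Cr + 3.3*Mo + 16*N
PREN = 12.0 + 3.3*3.2 + 16*0.14
PREN = 12.0 + 10.56 + 2.24 = 24.8

24.8


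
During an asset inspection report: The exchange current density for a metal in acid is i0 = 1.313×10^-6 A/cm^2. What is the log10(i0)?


i0 = 1.313×10^-6 A/cm^2
log10(i0) = -5.882

-5.882


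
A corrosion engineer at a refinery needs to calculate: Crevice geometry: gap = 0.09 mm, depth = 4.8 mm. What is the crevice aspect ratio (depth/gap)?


Aspect ratio = depth / gap
Ratio = 4.8 / 0.09 = 53.3

53.3


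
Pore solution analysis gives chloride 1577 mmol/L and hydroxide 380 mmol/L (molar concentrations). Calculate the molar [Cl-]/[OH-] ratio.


Threshold parameter = [Cl-] / [OH-] (molar basis; both in mmol/L, so units cancel)
Ratio = 1577 / 380 = 4.15

4.15


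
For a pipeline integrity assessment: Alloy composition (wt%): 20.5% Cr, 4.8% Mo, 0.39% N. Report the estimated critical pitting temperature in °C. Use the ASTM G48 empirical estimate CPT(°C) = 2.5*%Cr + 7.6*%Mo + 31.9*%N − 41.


Apply the ASTM G48 empirical CPT estimate: CPT(°C) = 2.5*%Cr + 7.6*%Mo + 31.9*%N − 41
2.5*20.5 = 51.25; 7.6*4.8 = 36.48; 31.9*0.39 = 12.441
CPT = 51.25 + 36.48 + 12.441 − 41 = 59.171 °C
Rounded to 0.1 °C: CPT ≈ 59.2 °C

59.2 °C


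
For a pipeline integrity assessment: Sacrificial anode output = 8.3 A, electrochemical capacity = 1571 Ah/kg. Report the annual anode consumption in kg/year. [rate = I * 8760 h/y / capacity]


Annual consumption = current * hours per year / capacity
Rate = 8.3 * 8760 / 1571 = 46.3 kg/year

46.3 kg/year


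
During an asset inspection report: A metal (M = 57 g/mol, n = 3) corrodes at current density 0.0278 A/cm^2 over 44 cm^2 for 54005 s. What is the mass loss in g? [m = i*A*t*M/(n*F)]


Apply Faraday's law: m = i*A*t*M / (n*F)
Total charge passed Q = i*A*t = 0.0278*44*54005 = 66058.916 C
m = Q*M/(n*F) = 66058.916*57/(3*96485) = 13.00844 g

13.00844 g


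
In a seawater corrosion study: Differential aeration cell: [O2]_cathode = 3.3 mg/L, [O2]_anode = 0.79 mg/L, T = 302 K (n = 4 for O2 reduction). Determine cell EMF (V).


Apply the Nernst concentration-cell relation: E = (RT/nF)*ln(C_cathode/C_anode)
RT/nF = 8.314*302/(4*96485) = 0.00650575 V
ln(3.3/0.79) = 1.42964
E = 0.00650575 * 1.42964 = 0.0093 V

0.0093 V


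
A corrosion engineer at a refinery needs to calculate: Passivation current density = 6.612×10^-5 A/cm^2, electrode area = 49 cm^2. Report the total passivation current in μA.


I = i_pass * A, then convert A → μA (×10^6)
I = 6.612×10^-5 * 49 * 10^6 = 3239.88 μA

3239.88 μA


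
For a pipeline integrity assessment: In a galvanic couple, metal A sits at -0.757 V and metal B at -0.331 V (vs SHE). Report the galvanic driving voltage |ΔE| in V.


Driving voltage is the absolute potential difference.
|ΔE| = |-0.757 − (-0.331)| = 0.426 V

0.426 V


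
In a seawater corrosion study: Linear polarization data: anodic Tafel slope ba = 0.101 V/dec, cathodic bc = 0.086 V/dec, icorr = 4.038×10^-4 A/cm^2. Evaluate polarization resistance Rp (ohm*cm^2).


Apply the Stern-Geary equation: Rp = ba*bc / (2.303*icorr*(ba+bc))
ba*bc = 0.101*0.086 = 0.008686
ba+bc = 0.187; 2.303*icorr*(ba+bc) = 2.303*4.038×10^-4*0.187 = 1.7390091×10^-4
Rp = 0.008686 / 1.7390091×10^-4 = 49.95 ohm*cm^2

49.95 ohm*cm^2


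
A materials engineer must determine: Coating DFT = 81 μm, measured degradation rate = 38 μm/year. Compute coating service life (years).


Service life = thickness / degradation rate
Life = 81 / 38 = 2.1 years

2.1 years


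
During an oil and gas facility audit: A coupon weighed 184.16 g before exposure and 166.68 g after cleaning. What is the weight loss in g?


Weight loss = initial − final
WL = 184.16 − 166.68 = 17.48 g

17.48 g


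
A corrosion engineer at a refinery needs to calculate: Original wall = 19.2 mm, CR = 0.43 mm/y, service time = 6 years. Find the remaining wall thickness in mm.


Remaining wall = original − CR × time
t = 19.2 − 0.43*6 = 19.2 − 2.58 = 16.62 mm

16.62 mm


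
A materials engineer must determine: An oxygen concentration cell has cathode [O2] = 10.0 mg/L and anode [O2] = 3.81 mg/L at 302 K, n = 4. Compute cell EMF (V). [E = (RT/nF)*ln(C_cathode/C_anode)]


Apply the Nernst concentration-cell relation: E = (RT/nF)*ln(C_cathode/C_anode)
RT/nF = 8.314*302/(4*96485) = 0.00650575 V
ln(10.0/3.81) = 0.96496
E = 0.00650575 * 0.96496 = 0.00628 V

0.00628 V


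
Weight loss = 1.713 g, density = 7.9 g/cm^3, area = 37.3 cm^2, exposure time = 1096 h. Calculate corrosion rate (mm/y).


Apply the mm/y weight-loss relation: CR = 87600 * W / (D * A * T)
Numerator: 87600 * 1.713 = 150058.8
Denominator: 7.9 * 37.3 * 1096 = 322958.32
CR = 150058.8 / 322958.32 = 0.46464 mm/y

0.46464 mm/y


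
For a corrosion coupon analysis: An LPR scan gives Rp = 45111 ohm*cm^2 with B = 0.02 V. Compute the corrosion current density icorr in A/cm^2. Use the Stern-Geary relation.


Apply the Stern-Geary relation: icorr = B / Rp
icorr = 0.02 / 45111 = 4.434×10^-7 A/cm^2

4.434×10^-7 A/cm^2


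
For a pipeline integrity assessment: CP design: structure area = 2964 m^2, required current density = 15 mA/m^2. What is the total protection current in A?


I = area * current density, then convert mA → A (÷1000)
I = 2964 * 15 / 1000 = 44.46 A

44.46 A


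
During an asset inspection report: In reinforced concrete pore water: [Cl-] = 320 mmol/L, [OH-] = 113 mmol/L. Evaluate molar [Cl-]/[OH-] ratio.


Threshold parameter = [Cl-] / [OH-] (molar basis; both in mmol/L, so units cancel)
Ratio = 320 / 113 = 2.83

2.83


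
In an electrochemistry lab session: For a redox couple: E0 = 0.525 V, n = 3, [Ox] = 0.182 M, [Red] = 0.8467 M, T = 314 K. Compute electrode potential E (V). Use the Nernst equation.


Apply the Nernst equation: E = E0 + (RT/nF)*ln([Ox]/[Red])
Step 1: RT/nF = 8.314*314/(3*96485) = 0.009019 V
Step 2: [Ox]/[Red] = 0.182/0.8467 = 0.214952
Step 3: ln(0.214952) = -1.537341
Step 4: correction = 0.009019 * -1.537341 = -0.014 V
E = 0.525 + -0.014 = 0.511 V

0.511 V


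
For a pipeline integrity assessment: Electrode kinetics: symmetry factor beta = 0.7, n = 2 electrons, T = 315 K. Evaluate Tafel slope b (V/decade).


Apply the Tafel slope relation: b = 2.303*R*T/(beta*n*F)
Numerator: 2.303 * 8.314 * 315 = 6031.35
Denominator: 0.7 * 2 * 96485 = 135079.0
b = 6031.35 / 135079.0 = 0.045 V/decade

0.045 V/decade
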